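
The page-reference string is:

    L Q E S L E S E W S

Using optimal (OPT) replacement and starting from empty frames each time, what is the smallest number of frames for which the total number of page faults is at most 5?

3

f=1: 10 faults
f=2: 6 faults
f=3: 5 faults
f=4: 5 faults
f=5: 5 faults
Smallest f with faults ≤ 5 is 3.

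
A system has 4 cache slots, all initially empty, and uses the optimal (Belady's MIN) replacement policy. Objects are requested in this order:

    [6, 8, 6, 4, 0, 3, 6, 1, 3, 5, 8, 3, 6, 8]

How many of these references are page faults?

7

6 -> fault, frames (6)
8 -> fault, frames (6 8)
6 -> hit
4 -> fault, frames (6 8 4)
0 -> fault, frames (6 8 4 0)
3 -> fault, evict 0, frames (6 8 4 3)
6 -> hit
1 -> fault, evict 4, frames (6 8 3 1)
3 -> hit
5 -> fault, evict 1, frames (6 8 3 5)
8 -> hit
3 -> hit
6 -> hit
8 -> hit
Page faults: 7.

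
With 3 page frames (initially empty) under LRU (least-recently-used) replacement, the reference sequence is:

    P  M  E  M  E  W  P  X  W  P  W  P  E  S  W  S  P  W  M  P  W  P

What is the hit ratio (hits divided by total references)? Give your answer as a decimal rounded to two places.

P: fault, frames {P}
M: fault, frames {P,M}
E: fault, frames {P,M,E}
M: hit
E: hit
W: fault, evict P, frames {M,E,W}
P: fault, evict M, frames {E,W,P}
X: fault, evict E, frames {W,P,X}
W: hit
P: hit
W: hit
P: hit
E: fault, evict X, frames {W,P,E}
S: fault, evict W, frames {P,E,S}
W: fault, evict P, frames {E,S,W}
S: hit
P: fault, evict E, frames {W,S,P}
W: hit
M: fault, evict S, frames {P,W,M}
P: hit
W: hit
P: hit
Hits: 11 of 22 references → 11/22 = 0.5000.

0.50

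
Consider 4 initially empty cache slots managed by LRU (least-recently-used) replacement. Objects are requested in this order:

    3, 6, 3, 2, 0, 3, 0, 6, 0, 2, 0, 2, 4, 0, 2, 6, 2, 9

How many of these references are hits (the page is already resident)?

12

3 → miss, frames [3]
6 → miss, frames [3, 6]
3 → hit
2 → miss, frames [6, 3, 2]
0 → miss, frames [6, 3, 2, 0]
3 → hit
0 → hit
6 → hit
0 → hit
2 → hit
0 → hit
2 → hit
4 → miss, evict 3, frames [6, 0, 2, 4]
0 → hit
2 → hit
6 → hit
2 → hit
9 → miss, evict 4, frames [0, 6, 2, 9]
Hits: 12.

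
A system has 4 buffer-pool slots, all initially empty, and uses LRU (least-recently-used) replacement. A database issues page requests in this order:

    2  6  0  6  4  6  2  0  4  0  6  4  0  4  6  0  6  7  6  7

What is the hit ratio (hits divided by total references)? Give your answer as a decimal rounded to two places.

0.75

2 -> fault, frames [2]
6 -> fault, frames [2, 6]
0 -> fault, frames [2, 6, 0]
6 -> hit
4 -> fault, frames [2, 0, 6, 4]
6 -> hit
2 -> hit
0 -> hit
4 -> hit
0 -> hit
6 -> hit
4 -> hit
0 -> hit
4 -> hit
6 -> hit
0 -> hit
6 -> hit
7 -> fault, evict 2, frames [4, 0, 6, 7]
6 -> hit
7 -> hit
Hits: 15 of 20 references → 15/20 = 0.7500.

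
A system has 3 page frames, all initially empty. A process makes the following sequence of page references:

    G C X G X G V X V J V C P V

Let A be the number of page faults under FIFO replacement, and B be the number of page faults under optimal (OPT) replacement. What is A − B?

Under FIFO: F F F . . . F . . F . F F F → 8 faults.
Under OPT: F F F . . . F . . F . . F . → 6 faults.
A − B = 8 − 6 = 2.

2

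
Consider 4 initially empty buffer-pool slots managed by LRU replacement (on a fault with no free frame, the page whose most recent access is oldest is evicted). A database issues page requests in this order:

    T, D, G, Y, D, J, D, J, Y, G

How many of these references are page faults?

T -> fault, frames [T]
D -> fault, frames [T, D]
G -> fault, frames [T, D, G]
Y -> fault, frames [T, D, G, Y]
D -> hit
J -> fault, evict T, frames [G, Y, D, J]
D -> hit
J -> hit
Y -> hit
G -> hit
Page faults: 5.

5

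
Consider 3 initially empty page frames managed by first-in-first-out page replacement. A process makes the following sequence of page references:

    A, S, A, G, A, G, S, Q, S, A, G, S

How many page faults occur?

6

A → miss, frames [A]
S → miss, frames [A, S]
A → hit
G → miss, frames [A, S, G]
A → hit
G → hit
S → hit
Q → miss, evict A, frames [S, G, Q]
S → hit
A → miss, evict S, frames [G, Q, A]
G → hit
S → miss, evict G, frames [Q, A, S]
Page faults: 6.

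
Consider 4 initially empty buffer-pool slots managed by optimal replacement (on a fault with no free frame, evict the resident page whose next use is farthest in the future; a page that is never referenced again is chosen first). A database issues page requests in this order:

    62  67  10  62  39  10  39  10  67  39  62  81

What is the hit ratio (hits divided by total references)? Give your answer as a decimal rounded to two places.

0.58

62 → miss, frames [62]
67 → miss, frames [62, 67]
10 → miss, frames [62, 67, 10]
62 → hit
39 → miss, frames [62, 67, 10, 39]
10 → hit
39 → hit
10 → hit
67 → hit
39 → hit
62 → hit
81 → miss, evict 39, frames [62, 67, 10, 81]
Hits: 7 of 12 references → 7/12 = 0.5833.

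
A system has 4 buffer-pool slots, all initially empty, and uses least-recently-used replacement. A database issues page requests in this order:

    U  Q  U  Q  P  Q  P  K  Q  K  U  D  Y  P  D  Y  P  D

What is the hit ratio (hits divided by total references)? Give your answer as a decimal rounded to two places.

0.61

U → miss, frames (U)
Q → miss, frames (U Q)
U → hit
Q → hit
P → miss, frames (U Q P)
Q → hit
P → hit
K → miss, frames (U Q P K)
Q → hit
K → hit
U → hit
D → miss, evict P, frames (Q K U D)
Y → miss, evict Q, frames (K U D Y)
P → miss, evict K, frames (U D Y P)
D → hit
Y → hit
P → hit
D → hit
Hits: 11 of 18 references → 11/18 = 0.6111.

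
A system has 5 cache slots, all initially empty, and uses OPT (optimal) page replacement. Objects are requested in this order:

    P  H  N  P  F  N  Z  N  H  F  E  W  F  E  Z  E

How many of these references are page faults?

7

P → miss, frames [P]
H → miss, frames [P, H]
N → miss, frames [P, H, N]
P → hit
F → miss, frames [P, H, N, F]
N → hit
Z → miss, frames [P, H, N, F, Z]
N → hit
H → hit
F → hit
E → miss, evict N, frames [P, H, F, Z, E]
W → miss, evict H, frames [P, F, Z, E, W]
F → hit
E → hit
Z → hit
E → hit
Page faults: 7.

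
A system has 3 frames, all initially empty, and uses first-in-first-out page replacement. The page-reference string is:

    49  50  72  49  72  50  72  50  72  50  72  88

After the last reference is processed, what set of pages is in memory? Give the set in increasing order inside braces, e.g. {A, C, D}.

49: miss, frames [49]
50: miss, frames [49, 50]
72: miss, frames [49, 50, 72]
49: hit
72: hit
50: hit
72: hit
50: hit
72: hit
50: hit
72: hit
88: miss, evict 49, frames [50, 72, 88]

{50, 72, 88}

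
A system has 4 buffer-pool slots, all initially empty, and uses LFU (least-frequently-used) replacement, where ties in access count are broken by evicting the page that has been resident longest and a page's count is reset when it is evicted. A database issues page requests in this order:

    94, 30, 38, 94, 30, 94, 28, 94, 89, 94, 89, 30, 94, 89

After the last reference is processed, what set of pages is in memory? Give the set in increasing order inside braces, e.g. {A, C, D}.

94 → fault, frames (94)
30 → fault, frames (94 30)
38 → fault, frames (94 30 38)
94 → hit
30 → hit
94 → hit
28 → fault, frames (94 30 38 28)
94 → hit
89 → fault, evict 38, frames (94 30 28 89)
94 → hit
89 → hit
30 → hit
94 → hit
89 → hit

{28, 30, 89, 94}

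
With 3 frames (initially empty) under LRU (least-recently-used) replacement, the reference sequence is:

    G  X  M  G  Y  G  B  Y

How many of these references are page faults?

5

G: fault, frames [G]
X: fault, frames [G, X]
M: fault, frames [G, X, M]
G: hit
Y: fault, evict X, frames [M, G, Y]
G: hit
B: fault, evict M, frames [Y, G, B]
Y: hit
Page faults: 5.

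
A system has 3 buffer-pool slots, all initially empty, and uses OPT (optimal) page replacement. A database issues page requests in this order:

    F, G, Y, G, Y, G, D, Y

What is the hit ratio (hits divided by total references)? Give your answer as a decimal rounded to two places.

0.50

F -> miss, frames (F)
G -> miss, frames (F G)
Y -> miss, frames (F G Y)
G -> hit
Y -> hit
G -> hit
D -> miss, evict G, frames (F Y D)
Y -> hit
Hits: 4 of 8 references → 4/8 = 0.5000.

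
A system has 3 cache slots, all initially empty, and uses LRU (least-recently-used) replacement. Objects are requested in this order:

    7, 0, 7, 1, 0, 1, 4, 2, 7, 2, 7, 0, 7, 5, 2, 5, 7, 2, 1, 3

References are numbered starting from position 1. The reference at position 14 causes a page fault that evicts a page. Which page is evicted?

pos 1: 7 → fault, frames {7}
pos 2: 0 → fault, frames {7,0}
pos 3: 7 → hit
pos 4: 1 → fault, frames {0,7,1}
pos 5: 0 → hit
pos 6: 1 → hit
pos 7: 4 → fault, evict 7, frames {0,1,4}
pos 8: 2 → fault, evict 0, frames {1,4,2}
pos 9: 7 → fault, evict 1, frames {4,2,7}
pos 10: 2 → hit
pos 11: 7 → hit
pos 12: 0 → fault, evict 4, frames {2,7,0}
pos 13: 7 → hit
pos 14: 5 → fault, evict 2, frames {0,7,5}
At position 14, page 2 is evicted.

2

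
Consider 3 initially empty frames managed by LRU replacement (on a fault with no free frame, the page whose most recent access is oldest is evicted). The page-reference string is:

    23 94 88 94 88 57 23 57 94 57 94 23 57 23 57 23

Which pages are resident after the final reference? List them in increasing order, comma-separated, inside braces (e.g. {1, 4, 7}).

23 → fault, frames [23]
94 → fault, frames [23, 94]
88 → fault, frames [23, 94, 88]
94 → hit
88 → hit
57 → fault, evict 23, frames [94, 88, 57]
23 → fault, evict 94, frames [88, 57, 23]
57 → hit
94 → fault, evict 88, frames [23, 57, 94]
57 → hit
94 → hit
23 → hit
57 → hit
23 → hit
57 → hit
23 → hit

{23, 57, 94}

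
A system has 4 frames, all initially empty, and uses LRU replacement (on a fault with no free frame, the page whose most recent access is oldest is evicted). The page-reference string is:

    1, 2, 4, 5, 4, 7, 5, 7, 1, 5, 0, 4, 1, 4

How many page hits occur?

6

1 -> miss, frames [1]
2 -> miss, frames [1, 2]
4 -> miss, frames [1, 2, 4]
5 -> miss, frames [1, 2, 4, 5]
4 -> hit
7 -> miss, evict 1, frames [2, 5, 4, 7]
5 -> hit
7 -> hit
1 -> miss, evict 2, frames [4, 5, 7, 1]
5 -> hit
0 -> miss, evict 4, frames [7, 1, 5, 0]
4 -> miss, evict 7, frames [1, 5, 0, 4]
1 -> hit
4 -> hit
Hits: 6.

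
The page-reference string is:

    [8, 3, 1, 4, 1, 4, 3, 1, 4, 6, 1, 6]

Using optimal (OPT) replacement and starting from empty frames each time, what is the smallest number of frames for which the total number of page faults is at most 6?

3

f=1: 12 faults
f=2: 7 faults
f=3: 5 faults
f=4: 5 faults
f=5: 5 faults
Smallest f with faults ≤ 6 is 3.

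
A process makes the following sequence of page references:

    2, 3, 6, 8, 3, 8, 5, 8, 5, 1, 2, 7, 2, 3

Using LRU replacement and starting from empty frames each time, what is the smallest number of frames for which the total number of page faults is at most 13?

2

f=1: 14 faults
f=2: 10 faults
f=3: 9 faults
f=4: 9 faults
f=5: 9 faults
f=6: 7 faults
f=7: 7 faults
Smallest f with faults ≤ 13 is 2.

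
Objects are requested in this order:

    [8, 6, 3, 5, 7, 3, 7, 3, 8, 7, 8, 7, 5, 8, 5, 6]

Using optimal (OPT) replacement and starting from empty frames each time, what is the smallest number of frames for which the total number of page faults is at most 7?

3

f=1: 16 faults
f=2: 8 faults
f=3: 7 faults
f=4: 6 faults
f=5: 5 faults
Smallest f with faults ≤ 7 is 3.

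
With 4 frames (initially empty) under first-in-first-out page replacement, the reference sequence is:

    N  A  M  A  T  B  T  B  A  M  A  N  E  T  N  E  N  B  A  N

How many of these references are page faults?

8

N → fault, frames {N}
A → fault, frames {N,A}
M → fault, frames {N,A,M}
A → hit
T → fault, frames {N,A,M,T}
B → fault, evict N, frames {A,M,T,B}
T → hit
B → hit
A → hit
M → hit
A → hit
N → fault, evict A, frames {M,T,B,N}
E → fault, evict M, frames {T,B,N,E}
T → hit
N → hit
E → hit
N → hit
B → hit
A → fault, evict T, frames {B,N,E,A}
N → hit
Page faults: 8.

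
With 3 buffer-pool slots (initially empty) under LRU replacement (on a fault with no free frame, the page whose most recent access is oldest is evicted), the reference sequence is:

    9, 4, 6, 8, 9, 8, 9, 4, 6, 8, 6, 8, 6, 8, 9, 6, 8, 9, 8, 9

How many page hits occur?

9 → miss, frames [9]
4 → miss, frames [9, 4]
6 → miss, frames [9, 4, 6]
8 → miss, evict 9, frames [4, 6, 8]
9 → miss, evict 4, frames [6, 8, 9]
8 → hit
9 → hit
4 → miss, evict 6, frames [8, 9, 4]
6 → miss, evict 8, frames [9, 4, 6]
8 → miss, evict 9, frames [4, 6, 8]
6 → hit
8 → hit
6 → hit
8 → hit
9 → miss, evict 4, frames [6, 8, 9]
6 → hit
8 → hit
9 → hit
8 → hit
9 → hit
Hits: 11.

11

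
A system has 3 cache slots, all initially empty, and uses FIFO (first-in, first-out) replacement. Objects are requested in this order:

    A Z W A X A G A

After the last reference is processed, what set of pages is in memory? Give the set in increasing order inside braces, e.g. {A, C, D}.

{A, G, X}

A → miss, frames [A]
Z → miss, frames [A, Z]
W → miss, frames [A, Z, W]
A → hit
X → miss, evict A, frames [Z, W, X]
A → miss, evict Z, frames [W, X, A]
G → miss, evict W, frames [X, A, G]
A → hit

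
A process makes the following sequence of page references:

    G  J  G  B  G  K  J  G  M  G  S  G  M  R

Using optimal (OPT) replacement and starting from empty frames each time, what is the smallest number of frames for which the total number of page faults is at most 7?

3

f=1: 14 faults
f=2: 9 faults
f=3: 7 faults
f=4: 7 faults
f=5: 7 faults
f=6: 7 faults
f=7: 7 faults
Smallest f with faults ≤ 7 is 3.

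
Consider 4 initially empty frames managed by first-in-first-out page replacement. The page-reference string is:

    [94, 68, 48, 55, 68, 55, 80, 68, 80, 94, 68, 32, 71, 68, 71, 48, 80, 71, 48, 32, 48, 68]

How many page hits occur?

94 → miss, frames [94]
68 → miss, frames [94, 68]
48 → miss, frames [94, 68, 48]
55 → miss, frames [94, 68, 48, 55]
68 → hit
55 → hit
80 → miss, evict 94, frames [68, 48, 55, 80]
68 → hit
80 → hit
94 → miss, evict 68, frames [48, 55, 80, 94]
68 → miss, evict 48, frames [55, 80, 94, 68]
32 → miss, evict 55, frames [80, 94, 68, 32]
71 → miss, evict 80, frames [94, 68, 32, 71]
68 → hit
71 → hit
48 → miss, evict 94, frames [68, 32, 71, 48]
80 → miss, evict 68, frames [32, 71, 48, 80]
71 → hit
48 → hit
32 → hit
48 → hit
68 → miss, evict 32, frames [71, 48, 80, 68]
Hits: 10.

10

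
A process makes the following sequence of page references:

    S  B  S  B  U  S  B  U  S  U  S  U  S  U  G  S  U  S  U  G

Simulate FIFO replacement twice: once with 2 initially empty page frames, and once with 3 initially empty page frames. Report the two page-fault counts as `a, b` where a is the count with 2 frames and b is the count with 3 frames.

2 frames: F F . . F F F F F . . . . . F . F F . F → 11 faults.
3 frames: F F . . F . . . . . . . . . F F . . . . → 5 faults.
5 < 11: adding a frame reduced faults, as is typical.

11, 5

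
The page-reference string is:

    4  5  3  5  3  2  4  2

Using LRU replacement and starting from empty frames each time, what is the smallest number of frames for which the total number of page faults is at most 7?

f=1: 8 faults
f=2: 5 faults
f=3: 5 faults
f=4: 4 faults
Smallest f with faults ≤ 7 is 2.

2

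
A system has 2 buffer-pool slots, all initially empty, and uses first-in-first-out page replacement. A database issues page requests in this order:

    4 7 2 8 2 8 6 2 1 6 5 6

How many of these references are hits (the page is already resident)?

4 → miss, frames [4]
7 → miss, frames [4, 7]
2 → miss, evict 4, frames [7, 2]
8 → miss, evict 7, frames [2, 8]
2 → hit
8 → hit
6 → miss, evict 2, frames [8, 6]
2 → miss, evict 8, frames [6, 2]
1 → miss, evict 6, frames [2, 1]
6 → miss, evict 2, frames [1, 6]
5 → miss, evict 1, frames [6, 5]
6 → hit
Hits: 3.

3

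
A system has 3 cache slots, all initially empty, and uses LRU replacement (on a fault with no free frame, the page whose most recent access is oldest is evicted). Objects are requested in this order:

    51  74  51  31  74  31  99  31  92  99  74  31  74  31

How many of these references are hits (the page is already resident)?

7

51 → fault, frames [51]
74 → fault, frames [51, 74]
51 → hit
31 → fault, frames [74, 51, 31]
74 → hit
31 → hit
99 → fault, evict 51, frames [74, 31, 99]
31 → hit
92 → fault, evict 74, frames [99, 31, 92]
99 → hit
74 → fault, evict 31, frames [92, 99, 74]
31 → fault, evict 92, frames [99, 74, 31]
74 → hit
31 → hit
Hits: 7.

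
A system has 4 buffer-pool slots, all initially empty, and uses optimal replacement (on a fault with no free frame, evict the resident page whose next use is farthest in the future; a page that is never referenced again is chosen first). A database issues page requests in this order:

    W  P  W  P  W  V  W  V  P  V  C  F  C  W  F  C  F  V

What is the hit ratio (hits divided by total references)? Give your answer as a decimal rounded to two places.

W: miss, frames (W)
P: miss, frames (W P)
W: hit
P: hit
W: hit
V: miss, frames (W P V)
W: hit
V: hit
P: hit
V: hit
C: miss, frames (W P V C)
F: miss, evict P, frames (W V C F)
C: hit
W: hit
F: hit
C: hit
F: hit
V: hit
Hits: 13 of 18 references → 13/18 = 0.7222.

0.72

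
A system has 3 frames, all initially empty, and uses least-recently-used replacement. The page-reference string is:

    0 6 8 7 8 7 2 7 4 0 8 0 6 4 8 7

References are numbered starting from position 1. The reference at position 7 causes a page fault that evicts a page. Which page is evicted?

6

pos 1: 0: miss, frames (0)
pos 2: 6: miss, frames (0 6)
pos 3: 8: miss, frames (0 6 8)
pos 4: 7: miss, evict 0, frames (6 8 7)
pos 5: 8: hit
pos 6: 7: hit
pos 7: 2: miss, evict 6, frames (8 7 2)
At position 7, page 6 is evicted.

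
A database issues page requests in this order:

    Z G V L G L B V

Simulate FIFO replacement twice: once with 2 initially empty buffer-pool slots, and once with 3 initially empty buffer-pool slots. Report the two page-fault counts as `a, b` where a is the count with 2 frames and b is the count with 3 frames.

7, 5

2 frames: F F F F F . F F → 7 faults.
3 frames: F F F F . . F . → 5 faults.
5 < 7: adding a frame reduced faults, as is typical.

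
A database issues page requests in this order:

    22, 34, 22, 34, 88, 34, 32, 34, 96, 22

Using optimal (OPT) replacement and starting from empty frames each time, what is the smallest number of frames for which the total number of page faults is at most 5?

f=1: 10 faults
f=2: 6 faults
f=3: 5 faults
f=4: 5 faults
f=5: 5 faults
Smallest f with faults ≤ 5 is 3.

3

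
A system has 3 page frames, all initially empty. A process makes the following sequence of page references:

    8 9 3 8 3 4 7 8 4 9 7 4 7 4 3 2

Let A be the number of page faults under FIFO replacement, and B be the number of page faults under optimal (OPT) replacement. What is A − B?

3

Under FIFO: F F F . . F F F . F . F F . F F → 11 faults.
Under OPT: F F F . . F F . . F . . . . F F → 8 faults.
A − B = 11 − 8 = 3.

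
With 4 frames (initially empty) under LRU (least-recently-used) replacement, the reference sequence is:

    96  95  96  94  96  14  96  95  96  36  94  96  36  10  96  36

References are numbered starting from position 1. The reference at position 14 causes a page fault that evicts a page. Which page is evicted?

95

pos 1: 96 -> fault, frames (96)
pos 2: 95 -> fault, frames (96 95)
pos 3: 96 -> hit
pos 4: 94 -> fault, frames (95 96 94)
pos 5: 96 -> hit
pos 6: 14 -> fault, frames (95 94 96 14)
pos 7: 96 -> hit
pos 8: 95 -> hit
pos 9: 96 -> hit
pos 10: 36 -> fault, evict 94, frames (14 95 96 36)
pos 11: 94 -> fault, evict 14, frames (95 96 36 94)
pos 12: 96 -> hit
pos 13: 36 -> hit
pos 14: 10 -> fault, evict 95, frames (94 96 36 10)
At position 14, page 95 is evicted.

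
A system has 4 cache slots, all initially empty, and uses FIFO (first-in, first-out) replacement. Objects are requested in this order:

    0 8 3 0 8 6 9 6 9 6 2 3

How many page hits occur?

6

0 → miss, frames [0]
8 → miss, frames [0, 8]
3 → miss, frames [0, 8, 3]
0 → hit
8 → hit
6 → miss, frames [0, 8, 3, 6]
9 → miss, evict 0, frames [8, 3, 6, 9]
6 → hit
9 → hit
6 → hit
2 → miss, evict 8, frames [3, 6, 9, 2]
3 → hit
Hits: 6.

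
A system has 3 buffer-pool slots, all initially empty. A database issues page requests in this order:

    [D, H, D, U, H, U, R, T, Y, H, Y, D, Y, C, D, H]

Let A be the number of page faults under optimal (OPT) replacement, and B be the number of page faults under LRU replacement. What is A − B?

Under OPT: F F . F . . F F F . . . . F . . → 7 faults.
Under LRU: F F . F . . F F F F . F . F . F → 10 faults.
A − B = 7 − 10 = -3.

-3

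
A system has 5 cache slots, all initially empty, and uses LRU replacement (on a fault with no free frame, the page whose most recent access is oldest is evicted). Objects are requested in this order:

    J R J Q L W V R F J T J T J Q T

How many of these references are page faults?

11

J → fault, frames {J}
R → fault, frames {J,R}
J → hit
Q → fault, frames {R,J,Q}
L → fault, frames {R,J,Q,L}
W → fault, frames {R,J,Q,L,W}
V → fault, evict R, frames {J,Q,L,W,V}
R → fault, evict J, frames {Q,L,W,V,R}
F → fault, evict Q, frames {L,W,V,R,F}
J → fault, evict L, frames {W,V,R,F,J}
T → fault, evict W, frames {V,R,F,J,T}
J → hit
T → hit
J → hit
Q → fault, evict V, frames {R,F,T,J,Q}
T → hit
Page faults: 11.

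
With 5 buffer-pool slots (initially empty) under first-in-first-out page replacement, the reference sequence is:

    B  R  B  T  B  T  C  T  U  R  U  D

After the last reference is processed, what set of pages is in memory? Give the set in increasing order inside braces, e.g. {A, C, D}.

{C, D, R, T, U}

B: fault, frames [B]
R: fault, frames [B, R]
B: hit
T: fault, frames [B, R, T]
B: hit
T: hit
C: fault, frames [B, R, T, C]
T: hit
U: fault, frames [B, R, T, C, U]
R: hit
U: hit
D: fault, evict B, frames [R, T, C, U, D]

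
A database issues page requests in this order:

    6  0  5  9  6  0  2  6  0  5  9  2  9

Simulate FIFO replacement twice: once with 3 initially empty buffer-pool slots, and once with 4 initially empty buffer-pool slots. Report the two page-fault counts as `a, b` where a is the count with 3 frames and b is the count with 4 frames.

3 frames: F F F F F F F . . F F . . → 9 faults.
4 frames: F F F F . . F F F F F F . → 10 faults.
10 > 9: adding a frame increased faults — Belady's anomaly.

9, 10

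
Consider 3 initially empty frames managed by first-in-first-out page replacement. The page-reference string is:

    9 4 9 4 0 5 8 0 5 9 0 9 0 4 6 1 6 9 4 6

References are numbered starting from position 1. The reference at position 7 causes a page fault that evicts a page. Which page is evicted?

4

pos 1: 9: fault, frames (9)
pos 2: 4: fault, frames (9 4)
pos 3: 9: hit
pos 4: 4: hit
pos 5: 0: fault, frames (9 4 0)
pos 6: 5: fault, evict 9, frames (4 0 5)
pos 7: 8: fault, evict 4, frames (0 5 8)
At position 7, page 4 is evicted.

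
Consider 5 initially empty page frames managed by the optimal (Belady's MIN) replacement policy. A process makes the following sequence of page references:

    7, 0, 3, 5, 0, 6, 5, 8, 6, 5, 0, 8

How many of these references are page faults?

6

7 -> fault, frames (7)
0 -> fault, frames (7 0)
3 -> fault, frames (7 0 3)
5 -> fault, frames (7 0 3 5)
0 -> hit
6 -> fault, frames (7 0 3 5 6)
5 -> hit
8 -> fault, evict 3, frames (7 0 5 6 8)
6 -> hit
5 -> hit
0 -> hit
8 -> hit
Page faults: 6.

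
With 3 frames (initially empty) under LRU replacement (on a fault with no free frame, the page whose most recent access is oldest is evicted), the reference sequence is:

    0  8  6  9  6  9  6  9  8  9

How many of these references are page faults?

0: miss, frames {0}
8: miss, frames {0,8}
6: miss, frames {0,8,6}
9: miss, evict 0, frames {8,6,9}
6: hit
9: hit
6: hit
9: hit
8: hit
9: hit
Page faults: 4.

4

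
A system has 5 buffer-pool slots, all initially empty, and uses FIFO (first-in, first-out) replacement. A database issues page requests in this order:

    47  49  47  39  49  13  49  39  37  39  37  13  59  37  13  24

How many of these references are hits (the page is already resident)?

47 → fault, frames [47]
49 → fault, frames [47, 49]
47 → hit
39 → fault, frames [47, 49, 39]
49 → hit
13 → fault, frames [47, 49, 39, 13]
49 → hit
39 → hit
37 → fault, frames [47, 49, 39, 13, 37]
39 → hit
37 → hit
13 → hit
59 → fault, evict 47, frames [49, 39, 13, 37, 59]
37 → hit
13 → hit
24 → fault, evict 49, frames [39, 13, 37, 59, 24]
Hits: 9.

9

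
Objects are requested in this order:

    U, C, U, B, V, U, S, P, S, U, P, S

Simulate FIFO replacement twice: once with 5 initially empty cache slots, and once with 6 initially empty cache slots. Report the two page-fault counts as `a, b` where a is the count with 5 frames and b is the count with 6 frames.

7, 6

5 frames: F F . F F . F F . F . . → 7 faults.
6 frames: F F . F F . F F . . . . → 6 faults.
6 < 7: adding a frame reduced faults, as is typical.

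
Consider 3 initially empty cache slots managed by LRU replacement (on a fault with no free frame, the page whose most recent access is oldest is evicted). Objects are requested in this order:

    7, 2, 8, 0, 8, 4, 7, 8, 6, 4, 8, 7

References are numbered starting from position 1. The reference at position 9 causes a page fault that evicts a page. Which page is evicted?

4

pos 1: 7 → fault, frames {7}
pos 2: 2 → fault, frames {7,2}
pos 3: 8 → fault, frames {7,2,8}
pos 4: 0 → fault, evict 7, frames {2,8,0}
pos 5: 8 → hit
pos 6: 4 → fault, evict 2, frames {0,8,4}
pos 7: 7 → fault, evict 0, frames {8,4,7}
pos 8: 8 → hit
pos 9: 6 → fault, evict 4, frames {7,8,6}
At position 9, page 4 is evicted.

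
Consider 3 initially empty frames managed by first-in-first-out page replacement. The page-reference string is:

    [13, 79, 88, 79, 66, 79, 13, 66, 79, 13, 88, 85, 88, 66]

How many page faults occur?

9

13 → fault, frames (13)
79 → fault, frames (13 79)
88 → fault, frames (13 79 88)
79 → hit
66 → fault, evict 13, frames (79 88 66)
79 → hit
13 → fault, evict 79, frames (88 66 13)
66 → hit
79 → fault, evict 88, frames (66 13 79)
13 → hit
88 → fault, evict 66, frames (13 79 88)
85 → fault, evict 13, frames (79 88 85)
88 → hit
66 → fault, evict 79, frames (88 85 66)
Page faults: 9.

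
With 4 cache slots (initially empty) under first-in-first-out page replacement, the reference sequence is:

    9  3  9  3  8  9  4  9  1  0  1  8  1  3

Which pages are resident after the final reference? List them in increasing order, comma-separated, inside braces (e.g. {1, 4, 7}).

{0, 1, 3, 4}

9 → fault, frames (9)
3 → fault, frames (9 3)
9 → hit
3 → hit
8 → fault, frames (9 3 8)
9 → hit
4 → fault, frames (9 3 8 4)
9 → hit
1 → fault, evict 9, frames (3 8 4 1)
0 → fault, evict 3, frames (8 4 1 0)
1 → hit
8 → hit
1 → hit
3 → fault, evict 8, frames (4 1 0 3)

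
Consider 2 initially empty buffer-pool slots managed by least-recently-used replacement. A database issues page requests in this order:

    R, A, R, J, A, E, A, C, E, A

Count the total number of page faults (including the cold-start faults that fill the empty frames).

R -> fault, frames {R}
A -> fault, frames {R,A}
R -> hit
J -> fault, evict A, frames {R,J}
A -> fault, evict R, frames {J,A}
E -> fault, evict J, frames {A,E}
A -> hit
C -> fault, evict E, frames {A,C}
E -> fault, evict A, frames {C,E}
A -> fault, evict C, frames {E,A}
Page faults: 8.

8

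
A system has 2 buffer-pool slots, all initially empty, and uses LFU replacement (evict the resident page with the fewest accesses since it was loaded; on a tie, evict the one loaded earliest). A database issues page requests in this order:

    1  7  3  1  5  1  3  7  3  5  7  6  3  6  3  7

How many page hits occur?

1 → fault, frames {1}
7 → fault, frames {1,7}
3 → fault, evict 1, frames {7,3}
1 → fault, evict 7, frames {3,1}
5 → fault, evict 3, frames {1,5}
1 → hit
3 → fault, evict 5, frames {1,3}
7 → fault, evict 3, frames {1,7}
3 → fault, evict 7, frames {1,3}
5 → fault, evict 3, frames {1,5}
7 → fault, evict 5, frames {1,7}
6 → fault, evict 7, frames {1,6}
3 → fault, evict 6, frames {1,3}
6 → fault, evict 3, frames {1,6}
3 → fault, evict 6, frames {1,3}
7 → fault, evict 3, frames {1,7}
Hits: 1.

1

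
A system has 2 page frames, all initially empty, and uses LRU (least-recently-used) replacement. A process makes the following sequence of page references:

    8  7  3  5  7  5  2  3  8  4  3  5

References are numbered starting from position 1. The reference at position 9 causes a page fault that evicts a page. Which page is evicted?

2

pos 1: 8 → miss, frames {8}
pos 2: 7 → miss, frames {8,7}
pos 3: 3 → miss, evict 8, frames {7,3}
pos 4: 5 → miss, evict 7, frames {3,5}
pos 5: 7 → miss, evict 3, frames {5,7}
pos 6: 5 → hit
pos 7: 2 → miss, evict 7, frames {5,2}
pos 8: 3 → miss, evict 5, frames {2,3}
pos 9: 8 → miss, evict 2, frames {3,8}
At position 9, page 2 is evicted.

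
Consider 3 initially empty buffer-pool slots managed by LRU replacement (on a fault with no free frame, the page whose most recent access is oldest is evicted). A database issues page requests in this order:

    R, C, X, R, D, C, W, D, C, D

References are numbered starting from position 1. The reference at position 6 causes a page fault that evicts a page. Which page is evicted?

pos 1: R: fault, frames {R}
pos 2: C: fault, frames {R,C}
pos 3: X: fault, frames {R,C,X}
pos 4: R: hit
pos 5: D: fault, evict C, frames {X,R,D}
pos 6: C: fault, evict X, frames {R,D,C}
At position 6, page X is evicted.

X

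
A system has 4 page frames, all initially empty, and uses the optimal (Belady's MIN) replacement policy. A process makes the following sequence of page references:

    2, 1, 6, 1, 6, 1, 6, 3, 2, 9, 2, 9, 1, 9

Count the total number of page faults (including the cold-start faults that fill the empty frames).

5

2 → miss, frames [2]
1 → miss, frames [2, 1]
6 → miss, frames [2, 1, 6]
1 → hit
6 → hit
1 → hit
6 → hit
3 → miss, frames [2, 1, 6, 3]
2 → hit
9 → miss, evict 3, frames [2, 1, 6, 9]
2 → hit
9 → hit
1 → hit
9 → hit
Page faults: 5.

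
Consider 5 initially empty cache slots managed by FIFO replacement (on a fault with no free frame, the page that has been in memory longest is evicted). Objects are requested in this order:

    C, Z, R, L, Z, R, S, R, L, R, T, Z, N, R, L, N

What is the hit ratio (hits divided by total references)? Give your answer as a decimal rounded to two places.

0.56

C: miss, frames (C)
Z: miss, frames (C Z)
R: miss, frames (C Z R)
L: miss, frames (C Z R L)
Z: hit
R: hit
S: miss, frames (C Z R L S)
R: hit
L: hit
R: hit
T: miss, evict C, frames (Z R L S T)
Z: hit
N: miss, evict Z, frames (R L S T N)
R: hit
L: hit
N: hit
Hits: 9 of 16 references → 9/16 = 0.5625.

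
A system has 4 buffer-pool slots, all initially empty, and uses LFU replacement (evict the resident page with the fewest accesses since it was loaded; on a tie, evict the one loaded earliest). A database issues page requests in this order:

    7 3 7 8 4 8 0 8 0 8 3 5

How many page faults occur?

7 -> fault, frames {7}
3 -> fault, frames {7,3}
7 -> hit
8 -> fault, frames {7,3,8}
4 -> fault, frames {7,3,8,4}
8 -> hit
0 -> fault, evict 3, frames {7,8,4,0}
8 -> hit
0 -> hit
8 -> hit
3 -> fault, evict 4, frames {7,8,0,3}
5 -> fault, evict 3, frames {7,8,0,5}
Page faults: 7.

7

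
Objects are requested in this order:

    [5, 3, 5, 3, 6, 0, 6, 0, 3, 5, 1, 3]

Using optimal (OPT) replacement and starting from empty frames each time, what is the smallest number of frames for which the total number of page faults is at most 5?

f=1: 12 faults
f=2: 7 faults
f=3: 6 faults
f=4: 5 faults
f=5: 5 faults
Smallest f with faults ≤ 5 is 4.

4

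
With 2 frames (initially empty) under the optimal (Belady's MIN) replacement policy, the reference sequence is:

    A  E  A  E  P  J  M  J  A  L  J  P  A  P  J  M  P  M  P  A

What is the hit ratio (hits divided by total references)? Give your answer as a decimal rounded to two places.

0.40

A: miss, frames [A]
E: miss, frames [A, E]
A: hit
E: hit
P: miss, evict E, frames [A, P]
J: miss, evict P, frames [A, J]
M: miss, evict A, frames [J, M]
J: hit
A: miss, evict M, frames [J, A]
L: miss, evict A, frames [J, L]
J: hit
P: miss, evict L, frames [J, P]
A: miss, evict J, frames [P, A]
P: hit
J: miss, evict A, frames [P, J]
M: miss, evict J, frames [P, M]
P: hit
M: hit
P: hit
A: miss, evict M, frames [P, A]
Hits: 8 of 20 references → 8/20 = 0.4000.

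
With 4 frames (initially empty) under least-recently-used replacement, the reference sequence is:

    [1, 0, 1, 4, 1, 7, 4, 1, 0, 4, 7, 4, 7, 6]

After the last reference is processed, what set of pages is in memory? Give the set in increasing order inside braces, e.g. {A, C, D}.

1 -> fault, frames {1}
0 -> fault, frames {1,0}
1 -> hit
4 -> fault, frames {0,1,4}
1 -> hit
7 -> fault, frames {0,4,1,7}
4 -> hit
1 -> hit
0 -> hit
4 -> hit
7 -> hit
4 -> hit
7 -> hit
6 -> fault, evict 1, frames {0,4,7,6}

{0, 4, 6, 7}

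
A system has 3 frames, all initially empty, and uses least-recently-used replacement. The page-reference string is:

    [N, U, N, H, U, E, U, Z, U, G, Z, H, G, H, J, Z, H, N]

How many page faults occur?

N → fault, frames (N)
U → fault, frames (N U)
N → hit
H → fault, frames (U N H)
U → hit
E → fault, evict N, frames (H U E)
U → hit
Z → fault, evict H, frames (E U Z)
U → hit
G → fault, evict E, frames (Z U G)
Z → hit
H → fault, evict U, frames (G Z H)
G → hit
H → hit
J → fault, evict Z, frames (G H J)
Z → fault, evict G, frames (H J Z)
H → hit
N → fault, evict J, frames (Z H N)
Page faults: 10.

10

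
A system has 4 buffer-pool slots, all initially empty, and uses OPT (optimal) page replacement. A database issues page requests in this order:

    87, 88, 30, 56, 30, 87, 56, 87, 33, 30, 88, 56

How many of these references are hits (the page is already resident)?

87 -> fault, frames [87]
88 -> fault, frames [87, 88]
30 -> fault, frames [87, 88, 30]
56 -> fault, frames [87, 88, 30, 56]
30 -> hit
87 -> hit
56 -> hit
87 -> hit
33 -> fault, evict 87, frames [88, 30, 56, 33]
30 -> hit
88 -> hit
56 -> hit
Hits: 7.

7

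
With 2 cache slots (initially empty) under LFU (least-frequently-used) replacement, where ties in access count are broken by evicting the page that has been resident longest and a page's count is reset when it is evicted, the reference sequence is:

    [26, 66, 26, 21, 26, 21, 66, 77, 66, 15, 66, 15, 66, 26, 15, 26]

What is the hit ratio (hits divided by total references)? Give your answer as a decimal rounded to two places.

0.31

26 -> miss, frames (26)
66 -> miss, frames (26 66)
26 -> hit
21 -> miss, evict 66, frames (26 21)
26 -> hit
21 -> hit
66 -> miss, evict 21, frames (26 66)
77 -> miss, evict 66, frames (26 77)
66 -> miss, evict 77, frames (26 66)
15 -> miss, evict 66, frames (26 15)
66 -> miss, evict 15, frames (26 66)
15 -> miss, evict 66, frames (26 15)
66 -> miss, evict 15, frames (26 66)
26 -> hit
15 -> miss, evict 66, frames (26 15)
26 -> hit
Hits: 5 of 16 references → 5/16 = 0.3125.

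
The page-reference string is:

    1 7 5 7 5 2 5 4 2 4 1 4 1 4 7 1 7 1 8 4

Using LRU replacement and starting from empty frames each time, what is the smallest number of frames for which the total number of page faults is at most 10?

f=1: 20 faults
f=2: 11 faults
f=3: 9 faults
f=4: 8 faults
f=5: 6 faults
f=6: 6 faults
Smallest f with faults ≤ 10 is 3.

3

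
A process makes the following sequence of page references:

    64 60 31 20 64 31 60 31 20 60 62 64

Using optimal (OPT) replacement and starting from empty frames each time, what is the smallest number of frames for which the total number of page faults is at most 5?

f=1: 12 faults
f=2: 9 faults
f=3: 7 faults
f=4: 5 faults
f=5: 5 faults
Smallest f with faults ≤ 5 is 4.

4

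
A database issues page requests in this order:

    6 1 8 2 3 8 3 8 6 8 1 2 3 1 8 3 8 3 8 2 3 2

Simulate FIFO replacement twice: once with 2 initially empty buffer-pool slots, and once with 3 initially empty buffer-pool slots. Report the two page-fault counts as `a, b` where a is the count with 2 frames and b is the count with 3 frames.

2 frames: F F F F F F . . F . F F F F F F . . . F . . → 14 faults.
3 frames: F F F F F . . . F F F F F . F . . . . . . . → 11 faults.
11 < 14: adding a frame reduced faults, as is typical.

14, 11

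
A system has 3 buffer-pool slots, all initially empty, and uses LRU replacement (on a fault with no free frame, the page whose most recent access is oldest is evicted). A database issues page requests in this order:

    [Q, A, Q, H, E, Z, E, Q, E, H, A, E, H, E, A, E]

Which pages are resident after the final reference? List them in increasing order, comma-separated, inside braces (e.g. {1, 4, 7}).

{A, E, H}

Q → fault, frames (Q)
A → fault, frames (Q A)
Q → hit
H → fault, frames (A Q H)
E → fault, evict A, frames (Q H E)
Z → fault, evict Q, frames (H E Z)
E → hit
Q → fault, evict H, frames (Z E Q)
E → hit
H → fault, evict Z, frames (Q E H)
A → fault, evict Q, frames (E H A)
E → hit
H → hit
E → hit
A → hit
E → hit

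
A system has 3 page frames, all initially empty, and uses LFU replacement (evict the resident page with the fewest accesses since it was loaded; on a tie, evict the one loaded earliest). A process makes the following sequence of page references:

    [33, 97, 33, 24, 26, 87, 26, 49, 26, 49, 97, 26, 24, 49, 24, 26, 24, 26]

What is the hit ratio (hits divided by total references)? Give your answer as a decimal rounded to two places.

33: fault, frames [33]
97: fault, frames [33, 97]
33: hit
24: fault, frames [33, 97, 24]
26: fault, evict 97, frames [33, 24, 26]
87: fault, evict 24, frames [33, 26, 87]
26: hit
49: fault, evict 87, frames [33, 26, 49]
26: hit
49: hit
97: fault, evict 33, frames [26, 49, 97]
26: hit
24: fault, evict 97, frames [26, 49, 24]
49: hit
24: hit
26: hit
24: hit
26: hit
Hits: 10 of 18 references → 10/18 = 0.5556.

0.56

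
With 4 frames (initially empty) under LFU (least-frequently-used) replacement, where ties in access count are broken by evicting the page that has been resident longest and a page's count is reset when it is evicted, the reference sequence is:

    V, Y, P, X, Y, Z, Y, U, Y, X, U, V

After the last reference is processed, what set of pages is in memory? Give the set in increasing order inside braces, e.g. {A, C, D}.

V → fault, frames {V}
Y → fault, frames {V,Y}
P → fault, frames {V,Y,P}
X → fault, frames {V,Y,P,X}
Y → hit
Z → fault, evict V, frames {Y,P,X,Z}
Y → hit
U → fault, evict P, frames {Y,X,Z,U}
Y → hit
X → hit
U → hit
V → fault, evict Z, frames {Y,X,U,V}

{U, V, X, Y}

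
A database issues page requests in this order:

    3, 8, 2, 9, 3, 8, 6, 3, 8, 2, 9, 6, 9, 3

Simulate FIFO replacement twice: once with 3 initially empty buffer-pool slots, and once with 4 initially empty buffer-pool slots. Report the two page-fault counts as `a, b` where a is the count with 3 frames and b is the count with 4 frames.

10, 11

3 frames: F F F F F F F . . F F . . F → 10 faults.
4 frames: F F F F . . F F F F F F . F → 11 faults.
11 > 10: adding a frame increased faults — Belady's anomaly.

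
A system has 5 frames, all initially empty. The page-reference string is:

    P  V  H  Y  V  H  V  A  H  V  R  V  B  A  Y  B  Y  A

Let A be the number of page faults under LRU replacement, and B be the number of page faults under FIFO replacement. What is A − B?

1

Under LRU: F F F F . . . F . . F . F . F . . . → 8 faults.
Under FIFO: F F F F . . . F . . F . F . . . . . → 7 faults.
A − B = 8 − 7 = 1.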